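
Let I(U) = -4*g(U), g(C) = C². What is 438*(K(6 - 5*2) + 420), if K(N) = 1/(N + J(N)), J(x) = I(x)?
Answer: 6254421/34 ≈ 1.8395e+5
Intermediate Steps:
I(U) = -4*U²
J(x) = -4*x²
K(N) = 1/(N - 4*N²)
438*(K(6 - 5*2) + 420) = 438*(-1/((6 - 5*2)*(-1 + 4*(6 - 5*2))) + 420) = 438*(-1/((6 - 10)*(-1 + 4*(6 - 10))) + 420) = 438*(-1/(-4*(-1 + 4*(-4))) + 420) = 438*(-1*(-¼)/(-1 - 16) + 420) = 438*(-1*(-¼)/(-17) + 420) = 438*(-1*(-¼)*(-1/17) + 420) = 438*(-1/68 + 420) = 438*(28559/68) = 6254421/34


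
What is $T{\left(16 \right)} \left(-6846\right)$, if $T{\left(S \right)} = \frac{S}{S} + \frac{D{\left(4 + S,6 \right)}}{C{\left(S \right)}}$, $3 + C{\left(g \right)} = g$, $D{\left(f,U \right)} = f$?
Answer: $- \frac{225918}{13} \approx -17378.0$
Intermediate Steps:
$C{\left(g \right)} = -3 + g$
$T{\left(S \right)} = 1 + \frac{4 + S}{-3 + S}$ ($T{\left(S \right)} = \frac{S}{S} + \frac{4 + S}{-3 + S} = 1 + \frac{4 + S}{-3 + S}$)
$T{\left(16 \right)} \left(-6846\right) = \frac{1 + 2 \cdot 16}{-3 + 16} \left(-6846\right) = \frac{1 + 32}{13} \left(-6846\right) = \frac{1}{13} \cdot 33 \left(-6846\right) = \frac{33}{13} \left(-6846\right) = - \frac{225918}{13}$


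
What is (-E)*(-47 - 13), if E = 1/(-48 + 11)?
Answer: -60/37 ≈ -1.6216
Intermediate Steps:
E = -1/37 (E = 1/(-37) = -1/37 ≈ -0.027027)
(-E)*(-47 - 13) = (-1*(-1/37))*(-47 - 13) = (1/37)*(-60) = -60/37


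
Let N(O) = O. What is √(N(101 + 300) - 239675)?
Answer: 9*I*√2954 ≈ 489.16*I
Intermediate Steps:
√(N(101 + 300) - 239675) = √((101 + 300) - 239675) = √(401 - 239675) = √(-239274) = 9*I*√2954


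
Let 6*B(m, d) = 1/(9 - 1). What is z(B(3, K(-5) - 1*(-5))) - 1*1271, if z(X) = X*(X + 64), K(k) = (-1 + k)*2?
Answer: -2925311/2304 ≈ -1269.7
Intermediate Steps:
K(k) = -2 + 2*k
B(m, d) = 1/48 (B(m, d) = 1/(6*(9 - 1)) = (⅙)/8 = (⅙)*(⅛) = 1/48)
z(X) = X*(64 + X)
z(B(3, K(-5) - 1*(-5))) - 1*1271 = (64 + 1/48)/48 - 1*1271 = (1/48)*(3073/48) - 1271 = 3073/2304 - 1271 = -2925311/2304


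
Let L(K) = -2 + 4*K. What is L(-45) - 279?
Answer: -461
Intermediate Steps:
L(-45) - 279 = (-2 + 4*(-45)) - 279 = (-2 - 180) - 279 = -182 - 279 = -461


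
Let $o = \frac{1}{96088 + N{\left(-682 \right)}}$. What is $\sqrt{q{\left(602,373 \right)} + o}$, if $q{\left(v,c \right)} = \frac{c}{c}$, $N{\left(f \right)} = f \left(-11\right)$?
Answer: $\frac{\sqrt{1192332410}}{34530} \approx 1.0$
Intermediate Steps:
$N{\left(f \right)} = - 11 f$
$q{\left(v,c \right)} = 1$
$o = \frac{1}{103590}$ ($o = \frac{1}{96088 - -7502} = \frac{1}{96088 + 7502} = \frac{1}{103590} \approx 9.6534 \cdot 10^{-6}$)
$\sqrt{q{\left(602,373 \right)} + o} = \sqrt{1 + \frac{1}{103590}} = \sqrt{\frac{103591}{103590}} = \frac{\sqrt{1192332410}}{34530}$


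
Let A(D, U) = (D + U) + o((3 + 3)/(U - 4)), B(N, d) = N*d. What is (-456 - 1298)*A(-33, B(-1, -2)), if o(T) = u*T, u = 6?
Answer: 85946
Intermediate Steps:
o(T) = 6*T
A(D, U) = D + U + 36/(-4 + U) (A(D, U) = (D + U) + 6*((3 + 3)/(U - 4)) = (D + U) + 6*(6/(-4 + U)) = (D + U) + 36/(-4 + U) = D + U + 36/(-4 + U))
(-456 - 1298)*A(-33, B(-1, -2)) = (-456 - 1298)*((36 + (-4 - 1*(-2))*(-33 - 1*(-2)))/(-4 - 1*(-2))) = -1754*(36 + (-4 + 2)*(-33 + 2))/(-4 + 2) = -1754*(36 - 2*(-31))/(-2) = -(-877)*(36 + 62) = -(-877)*98 = -1754*(-49) = 85946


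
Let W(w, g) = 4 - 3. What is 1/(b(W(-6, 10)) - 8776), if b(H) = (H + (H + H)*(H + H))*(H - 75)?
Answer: -1/9146 ≈ -0.00010934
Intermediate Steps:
W(w, g) = 1
b(H) = (-75 + H)*(H + 4*H²) (b(H) = (H + (2*H)*(2*H))*(-75 + H) = (H + 4*H²)*(-75 + H) = (-75 + H)*(H + 4*H²))
1/(b(W(-6, 10)) - 8776) = 1/(1*(-75 - 299*1 + 4*1²) - 8776) = 1/(1*(-75 - 299 + 4*1) - 8776) = 1/(1*(-75 - 299 + 4) - 8776) = 1/(1*(-370) - 8776) = 1/(-370 - 8776) = 1/(-9146) = -1/9146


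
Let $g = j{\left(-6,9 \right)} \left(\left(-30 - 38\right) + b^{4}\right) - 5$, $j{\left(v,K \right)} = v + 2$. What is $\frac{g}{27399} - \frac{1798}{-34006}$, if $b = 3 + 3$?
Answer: $- \frac{19657350}{155288399} \approx -0.12659$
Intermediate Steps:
$j{\left(v,K \right)} = 2 + v$
$b = 6$
$g = -4917$ ($g = \left(2 - 6\right) \left(\left(-30 - 38\right) + 6^{4}\right) - 5 = - 4 \left(-68 + 1296\right) - 5 = \left(-4\right) 1228 - 5 = -4912 - 5 = -4917$)
$\frac{g}{27399} - \frac{1798}{-34006} = - \frac{4917}{27399} - \frac{1798}{-34006} = \left(-4917\right) \frac{1}{27399} - - \frac{899}{17003} = - \frac{1639}{9133} + \frac{899}{17003} = - \frac{19657350}{155288399}$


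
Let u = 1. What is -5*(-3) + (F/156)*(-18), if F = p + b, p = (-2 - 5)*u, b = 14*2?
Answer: 327/26 ≈ 12.577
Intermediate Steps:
b = 28
p = -7 (p = (-2 - 5)*1 = -7*1 = -7)
F = 21 (F = -7 + 28 = 21)
-5*(-3) + (F/156)*(-18) = -5*(-3) + (21/156)*(-18) = 15 + (21*(1/156))*(-18) = 15 + (7/52)*(-18) = 15 - 63/26 = 327/26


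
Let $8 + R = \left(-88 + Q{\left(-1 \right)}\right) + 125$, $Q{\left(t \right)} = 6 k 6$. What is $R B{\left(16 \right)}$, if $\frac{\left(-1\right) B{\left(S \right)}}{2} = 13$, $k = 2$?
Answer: $-2626$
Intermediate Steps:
$B{\left(S \right)} = -26$ ($B{\left(S \right)} = \left(-2\right) 13 = -26$)
$Q{\left(t \right)} = 72$ ($Q{\left(t \right)} = 6 \cdot 2 \cdot 6 = 12 \cdot 6 = 72$)
$R = 101$ ($R = -8 + \left(\left(-88 + 72\right) + 125\right) = -8 + \left(-16 + 125\right) = -8 + 109 = 101$)
$R B{\left(16 \right)} = 101 \left(-26\right) = -2626$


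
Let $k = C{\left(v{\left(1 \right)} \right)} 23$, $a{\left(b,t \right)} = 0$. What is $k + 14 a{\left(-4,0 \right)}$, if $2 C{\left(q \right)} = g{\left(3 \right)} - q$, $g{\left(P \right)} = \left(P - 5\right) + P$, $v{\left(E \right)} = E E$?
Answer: $0$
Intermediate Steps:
$v{\left(E \right)} = E^{2}$
$g{\left(P \right)} = -5 + 2 P$ ($g{\left(P \right)} = \left(-5 + P\right) + P = -5 + 2 P$)
$C{\left(q \right)} = \frac{1}{2} - \frac{q}{2}$ ($C{\left(q \right)} = \frac{\left(-5 + 2 \cdot 3\right) - q}{2} = \frac{\left(-5 + 6\right) - q}{2} = \frac{1 - q}{2} = \frac{1}{2} - \frac{q}{2}$)
$k = 0$ ($k = \left(\frac{1}{2} - \frac{1^{2}}{2}\right) 23 = \left(\frac{1}{2} - \frac{1}{2}\right) 23 = 0 \cdot 23 = 0$)
$k + 14 a{\left(-4,0 \right)} = 0 + 14 \cdot 0 = 0 + 0 = 0$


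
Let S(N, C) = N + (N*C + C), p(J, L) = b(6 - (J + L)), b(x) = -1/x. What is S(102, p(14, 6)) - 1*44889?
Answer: -626915/14 ≈ -44780.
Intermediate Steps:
p(J, L) = -1/(6 - J - L) (p(J, L) = -1/(6 - (J + L)) = -1/(6 + (-J - L)) = -1/(6 - J - L))
S(N, C) = C + N + C*N (S(N, C) = N + (C*N + C) = N + (C + C*N) = C + N + C*N)
S(102, p(14, 6)) - 1*44889 = (1/(-6 + 14 + 6) + 102 + 102/(-6 + 14 + 6)) - 1*44889 = (1/14 + 102 + 102/14) - 44889 = (1/14 + 102 + (1/14)*102) - 44889 = (1/14 + 102 + 51/7) - 44889 = 1531/14 - 44889 = -626915/14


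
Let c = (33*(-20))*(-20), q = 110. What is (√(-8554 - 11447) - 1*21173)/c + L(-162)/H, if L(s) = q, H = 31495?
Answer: -133078327/83146800 + I*√20001/13200 ≈ -1.6005 + 0.010714*I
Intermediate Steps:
c = 13200 (c = -660*(-20) = 13200)
L(s) = 110
(√(-8554 - 11447) - 1*21173)/c + L(-162)/H = (√(-8554 - 11447) - 1*21173)/13200 + 110/31495 = (√(-20001) - 21173)*(1/13200) + 110*(1/31495) = (I*√20001 - 21173)*(1/13200) + 22/6299 = (-21173 + I*√20001)*(1/13200) + 22/6299 = (-21173/13200 + I*√20001/13200) + 22/6299 = -133078327/83146800 + I*√20001/13200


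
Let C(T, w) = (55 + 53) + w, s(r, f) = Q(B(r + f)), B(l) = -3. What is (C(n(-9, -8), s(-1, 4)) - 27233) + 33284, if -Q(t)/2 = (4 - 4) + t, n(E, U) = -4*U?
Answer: 6165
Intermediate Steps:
Q(t) = -2*t (Q(t) = -2*((4 - 4) + t) = -2*(0 + t) = -2*t)
s(r, f) = 6 (s(r, f) = -2*(-3) = 6)
C(T, w) = 108 + w
(C(n(-9, -8), s(-1, 4)) - 27233) + 33284 = ((108 + 6) - 27233) + 33284 = (114 - 27233) + 33284 = -27119 + 33284 = 6165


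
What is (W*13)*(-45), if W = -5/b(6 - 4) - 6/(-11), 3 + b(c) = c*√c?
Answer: -100035/11 - 5850*√2 ≈ -17367.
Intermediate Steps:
b(c) = -3 + c^(3/2) (b(c) = -3 + c*√c = -3 + c^(3/2))
W = 6/11 - 5/(-3 + 2*√2) (W = -5/(-3 + (6 - 4)^(3/2)) - 6/(-11) = -5/(-3 + 2^(3/2)) - 6*(-1/11) = -5/(-3 + 2*√2) + 6/11 = 6/11 - 5/(-3 + 2*√2) ≈ 29.688)
(W*13)*(-45) = ((171/11 + 10*√2)*13)*(-45) = (2223/11 + 130*√2)*(-45) = -100035/11 - 5850*√2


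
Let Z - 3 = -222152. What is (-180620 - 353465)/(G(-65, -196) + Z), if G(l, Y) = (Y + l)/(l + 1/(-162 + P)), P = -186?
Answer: 12081536785/5025141701 ≈ 2.4042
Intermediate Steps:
G(l, Y) = (Y + l)/(-1/348 + l) (G(l, Y) = (Y + l)/(l + 1/(-162 - 186)) = (Y + l)/(l + 1/(-348)) = (Y + l)/(l - 1/348) = (Y + l)/(-1/348 + l))
Z = -222149 (Z = 3 - 222152 = -222149)
(-180620 - 353465)/(G(-65, -196) + Z) = (-180620 - 353465)/(348*(-196 - 65)/(-1 + 348*(-65)) - 222149) = -534085/(348*(-261)/(-1 - 22620) - 222149) = -534085/(348*(-261)/(-22621) - 222149) = -534085/(348*(-1/22621)*(-261) - 222149) = -534085/(90828/22621 - 222149) = -534085/(-5025141701/22621) = -534085*(-22621/5025141701) = 12081536785/5025141701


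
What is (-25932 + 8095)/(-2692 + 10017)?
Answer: -17837/7325 ≈ -2.4351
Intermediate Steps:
(-25932 + 8095)/(-2692 + 10017) = -17837/7325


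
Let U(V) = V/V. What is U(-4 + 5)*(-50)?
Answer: -50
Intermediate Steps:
U(V) = 1
U(-4 + 5)*(-50) = 1*(-50) = -50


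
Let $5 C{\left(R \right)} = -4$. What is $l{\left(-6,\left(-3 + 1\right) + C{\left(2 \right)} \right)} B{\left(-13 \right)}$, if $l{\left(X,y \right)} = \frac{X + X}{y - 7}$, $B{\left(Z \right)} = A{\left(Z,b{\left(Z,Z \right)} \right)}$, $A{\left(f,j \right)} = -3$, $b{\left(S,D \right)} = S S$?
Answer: $- \frac{180}{49} \approx -3.6735$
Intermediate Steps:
$C{\left(R \right)} = - \frac{4}{5}$ ($C{\left(R \right)} = \frac{1}{5} \left(-4\right) = - \frac{4}{5}$)
$b{\left(S,D \right)} = S^{2}$
$B{\left(Z \right)} = -3$
$l{\left(X,y \right)} = \frac{2 X}{-7 + y}$
$l{\left(-6,\left(-3 + 1\right) + C{\left(2 \right)} \right)} B{\left(-13 \right)} = 2 \left(-6\right) \frac{1}{-7 + \left(\left(-3 + 1\right) - \frac{4}{5}\right)} \left(-3\right) = 2 \left(-6\right) \frac{1}{-7 - \frac{14}{5}} \left(-3\right) = 2 \left(-6\right) \frac{1}{- \frac{49}{5}} \left(-3\right) = 2 \left(-6\right) \left(- \frac{5}{49}\right) \left(-3\right) = \frac{60}{49} \left(-3\right) = - \frac{180}{49}$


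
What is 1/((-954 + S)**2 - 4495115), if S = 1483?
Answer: -1/4215274 ≈ -2.3723e-7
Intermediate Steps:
1/((-954 + S)**2 - 4495115) = 1/((-954 + 1483)**2 - 4495115) = 1/(529**2 - 4495115) = 1/(279841 - 4495115) = 1/(-4215274) = -1/4215274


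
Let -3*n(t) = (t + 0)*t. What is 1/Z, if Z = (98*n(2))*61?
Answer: -3/23912 ≈ -0.00012546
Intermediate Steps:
n(t) = -t²/3 (n(t) = -(t + 0)*t/3 = -t*t/3 = -t²/3)
Z = -23912/3 (Z = (98*(-⅓*2²))*61 = (98*(-⅓*4))*61 = (98*(-4/3))*61 = -392/3*61 = -23912/3 ≈ -7970.7)
1/Z = 1/(-23912/3) = -3/23912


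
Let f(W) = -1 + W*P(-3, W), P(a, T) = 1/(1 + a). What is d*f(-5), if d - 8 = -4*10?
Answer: -48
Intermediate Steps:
d = -32 (d = 8 - 4*10 = 8 - 40 = -32)
f(W) = -1 - W/2 (f(W) = -1 + W/(1 - 3) = -1 + W/(-2) = -1 + W*(-1/2) = -1 - W/2)
d*f(-5) = -32*(-1 - 1/2*(-5)) = -32*(-1 + 5/2) = -32*3/2 = -48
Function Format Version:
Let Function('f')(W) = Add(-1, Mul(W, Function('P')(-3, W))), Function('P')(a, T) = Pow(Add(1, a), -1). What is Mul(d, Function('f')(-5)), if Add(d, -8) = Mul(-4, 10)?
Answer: -48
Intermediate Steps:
d = -32 (d = Add(8, Mul(-4, 10)) = Add(8, -40) = -32)
Function('f')(W) = Add(-1, Mul(Rational(-1, 2), W)) (Function('f')(W) = Add(-1, Mul(W, Pow(Add(1, -3), -1))) = Add(-1, Mul(W, Pow(-2, -1))) = Add(-1, Mul(W, Rational(-1, 2))) = Add(-1, Mul(Rational(-1, 2), W)))
Mul(d, Function('f')(-5)) = Mul(-32, Add(-1, Mul(Rational(-1, 2), -5))) = Mul(-32, Add(-1, Rational(5, 2))) = Mul(-32, Rational(3, 2)) = -48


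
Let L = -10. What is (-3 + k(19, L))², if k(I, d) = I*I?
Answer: 128164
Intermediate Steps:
k(I, d) = I²
(-3 + k(19, L))² = (-3 + 19²)² = (-3 + 361)² = 358² = 128164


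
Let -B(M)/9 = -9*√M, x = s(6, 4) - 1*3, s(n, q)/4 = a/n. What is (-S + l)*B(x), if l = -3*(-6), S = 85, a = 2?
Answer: -1809*I*√15 ≈ -7006.2*I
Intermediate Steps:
s(n, q) = 8/n (s(n, q) = 4*(2/n) = 8/n)
x = -5/3 (x = 8/6 - 1*3 = 8*(⅙) - 3 = 4/3 - 3 = -5/3 ≈ -1.6667)
B(M) = 81*√M (B(M) = -(-81)*√M = 81*√M)
l = 18
(-S + l)*B(x) = (-1*85 + 18)*(81*√(-5/3)) = (-85 + 18)*(81*(I*√15/3)) = -1809*I*√15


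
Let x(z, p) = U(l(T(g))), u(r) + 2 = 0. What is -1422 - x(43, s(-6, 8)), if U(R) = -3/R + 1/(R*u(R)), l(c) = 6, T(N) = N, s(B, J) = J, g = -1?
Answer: -17057/12 ≈ -1421.4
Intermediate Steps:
u(r) = -2 (u(r) = -2 + 0 = -2)
U(R) = -7/(2*R) (U(R) = -3/R + 1/(R*(-2)) = -3/R - ½/R = -3/R - 1/(2*R) = -7/(2*R))
x(z, p) = -7/12 (x(z, p) = -7/2/6 = -7/2*⅙ = -7/12)
-1422 - x(43, s(-6, 8)) = -1422 - 1*(-7/12) = -1422 + 7/12 = -17057/12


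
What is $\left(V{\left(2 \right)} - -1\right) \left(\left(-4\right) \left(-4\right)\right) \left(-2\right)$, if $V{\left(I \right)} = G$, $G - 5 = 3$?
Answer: $-288$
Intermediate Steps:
$G = 8$ ($G = 5 + 3 = 8$)
$V{\left(I \right)} = 8$
$\left(V{\left(2 \right)} - -1\right) \left(\left(-4\right) \left(-4\right)\right) \left(-2\right) = \left(8 - -1\right) \left(\left(-4\right) \left(-4\right)\right) \left(-2\right) = \left(8 + 1\right) 16 \left(-2\right) = 9 \cdot 16 \left(-2\right) = 144 \left(-2\right) = -288$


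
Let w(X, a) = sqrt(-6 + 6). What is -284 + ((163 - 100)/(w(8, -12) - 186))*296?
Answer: -11912/31 ≈ -384.26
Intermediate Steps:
w(X, a) = 0 (w(X, a) = sqrt(0) = 0)
-284 + ((163 - 100)/(w(8, -12) - 186))*296 = -284 + ((163 - 100)/(0 - 186))*296 = -284 + (63/(-186))*296 = -284 + (63*(-1/186))*296 = -284 - 21/62*296 = -284 - 3108/31 = -11912/31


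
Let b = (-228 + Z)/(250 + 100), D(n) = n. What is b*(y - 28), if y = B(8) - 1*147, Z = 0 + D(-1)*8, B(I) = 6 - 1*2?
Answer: 20178/175 ≈ 115.30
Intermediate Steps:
B(I) = 4 (B(I) = 6 - 2 = 4)
Z = -8 (Z = 0 - 1*8 = 0 - 8 = -8)
y = -143 (y = 4 - 1*147 = 4 - 147 = -143)
b = -118/175 (b = (-228 - 8)/(250 + 100) = -236/350 = -236*1/350 = -118/175 ≈ -0.67429)
b*(y - 28) = -118*(-143 - 28)/175 = -118/175*(-171) = 20178/175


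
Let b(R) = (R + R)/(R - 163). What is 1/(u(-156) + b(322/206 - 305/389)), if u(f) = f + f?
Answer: -6499707/2027971012 ≈ -0.0032050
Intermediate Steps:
u(f) = 2*f
b(R) = 2*R/(-163 + R) (b(R) = (2*R)/(-163 + R) = 2*R/(-163 + R))
1/(u(-156) + b(322/206 - 305/389)) = 1/(2*(-156) + 2*(322/206 - 305/389)/(-163 + (322/206 - 305/389))) = 1/(-312 + 2*(322*(1/206) - 305*1/389)/(-163 + (322*(1/206) - 305*1/389))) = 1/(-312 + 2*(161/103 - 305/389)/(-163 + (161/103 - 305/389))) = 1/(-312 + 2*(31214/40067)/(-163 + 31214/40067)) = 1/(-312 + 2*(31214/40067)/(-6499707/40067)) = 1/(-312 + 2*(31214/40067)*(-40067/6499707)) = 1/(-312 - 62428/6499707) = 1/(-2027971012/6499707) = -6499707/2027971012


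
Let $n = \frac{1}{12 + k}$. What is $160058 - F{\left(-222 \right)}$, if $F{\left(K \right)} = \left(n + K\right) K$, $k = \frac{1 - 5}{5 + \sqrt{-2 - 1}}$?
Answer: $\frac{49413973}{446} - \frac{111 i \sqrt{3}}{446} \approx 1.1079 \cdot 10^{5} - 0.43107 i$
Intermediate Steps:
$k = - \frac{4}{5 + i \sqrt{3}}$ ($k = - \frac{4}{5 + \sqrt{-3}} = - \frac{4}{5 + i \sqrt{3}} \approx -0.71429 + 0.24744 i$)
$n = \frac{1}{\frac{79}{7} + \frac{i \sqrt{3}}{7}}$ ($n = \frac{1}{12 - \left(\frac{5}{7} - \frac{i \sqrt{3}}{7}\right)} = \frac{1}{\frac{79}{7} + \frac{i \sqrt{3}}{7}} \approx 0.088565 - 0.001942 i$)
$F{\left(K \right)} = K \left(\frac{79}{892} + K - \frac{i \sqrt{3}}{892}\right)$ ($F{\left(K \right)} = \left(\left(\frac{79}{892} - \frac{i \sqrt{3}}{892}\right) + K\right) K = \left(\frac{79}{892} + K - \frac{i \sqrt{3}}{892}\right) K = K \left(\frac{79}{892} + K - \frac{i \sqrt{3}}{892}\right)$)
$160058 - F{\left(-222 \right)} = 160058 - \left(\left(-222\right)^{2} + \frac{79}{892} \left(-222\right) - \frac{1}{892} i \left(-222\right) \sqrt{3}\right) = 160058 - \left(49284 - \frac{8769}{446} + \frac{111 i \sqrt{3}}{446}\right) = 160058 - \left(\frac{21971895}{446} + \frac{111 i \sqrt{3}}{446}\right) = \frac{49413973}{446} - \frac{111 i \sqrt{3}}{446}$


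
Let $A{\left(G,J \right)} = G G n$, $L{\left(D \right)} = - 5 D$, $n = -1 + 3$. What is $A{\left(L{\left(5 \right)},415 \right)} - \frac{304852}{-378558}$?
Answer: $\frac{236751176}{189279} \approx 1250.8$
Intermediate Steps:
$n = 2$
$A{\left(G,J \right)} = 2 G^{2}$ ($A{\left(G,J \right)} = G G 2 = G^{2} \cdot 2 = 2 G^{2}$)
$A{\left(L{\left(5 \right)},415 \right)} - \frac{304852}{-378558} = 2 \left(\left(-5\right) 5\right)^{2} - \frac{304852}{-378558} = 2 \left(-25\right)^{2} - - \frac{152426}{189279} = 2 \cdot 625 + \frac{152426}{189279} = 1250 + \frac{152426}{189279} = \frac{236751176}{189279}$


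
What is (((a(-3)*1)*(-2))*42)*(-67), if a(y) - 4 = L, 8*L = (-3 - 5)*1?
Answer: 16884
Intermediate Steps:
L = -1 (L = ((-3 - 5)*1)/8 = (-8*1)/8 = (1/8)*(-8) = -1)
a(y) = 3 (a(y) = 4 - 1 = 3)
(((a(-3)*1)*(-2))*42)*(-67) = (((3*1)*(-2))*42)*(-67) = ((3*(-2))*42)*(-67) = -6*42*(-67) = -252*(-67) = 16884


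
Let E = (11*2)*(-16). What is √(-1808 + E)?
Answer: 12*I*√15 ≈ 46.476*I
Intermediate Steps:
E = -352 (E = 22*(-16) = -352)
√(-1808 + E) = √(-1808 - 352) = √(-2160) = 12*I*√15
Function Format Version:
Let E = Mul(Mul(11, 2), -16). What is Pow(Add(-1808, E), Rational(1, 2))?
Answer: Mul(12, I, Pow(15, Rational(1, 2))) ≈ Mul(46.476, I)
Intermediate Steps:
E = -352 (E = Mul(22, -16) = -352)
Pow(Add(-1808, E), Rational(1, 2)) = Pow(Add(-1808, -352), Rational(1, 2)) = Pow(-2160, Rational(1, 2)) = Mul(12, I, Pow(15, Rational(1, 2)))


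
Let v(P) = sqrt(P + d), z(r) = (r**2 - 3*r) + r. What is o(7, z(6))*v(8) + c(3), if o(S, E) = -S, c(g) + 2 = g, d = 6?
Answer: 1 - 7*sqrt(14) ≈ -25.192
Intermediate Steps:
z(r) = r**2 - 2*r
c(g) = -2 + g
v(P) = sqrt(6 + P) (v(P) = sqrt(P + 6) = sqrt(6 + P))
o(7, z(6))*v(8) + c(3) = (-1*7)*sqrt(6 + 8) + (-2 + 3) = -7*sqrt(14) + 1 = 1 - 7*sqrt(14)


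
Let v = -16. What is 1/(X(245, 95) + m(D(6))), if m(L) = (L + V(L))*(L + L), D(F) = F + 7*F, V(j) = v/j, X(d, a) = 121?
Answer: 1/4697 ≈ 0.00021290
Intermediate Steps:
V(j) = -16/j
D(F) = 8*F
m(L) = 2*L*(L - 16/L) (m(L) = (L - 16/L)*(L + L) = (L - 16/L)*(2*L) = 2*L*(L - 16/L))
1/(X(245, 95) + m(D(6))) = 1/(121 + (-32 + 2*(8*6)²)) = 1/(121 + (-32 + 2*48²)) = 1/(121 + (-32 + 2*2304)) = 1/(121 + (-32 + 4608)) = 1/(121 + 4576) = 1/4697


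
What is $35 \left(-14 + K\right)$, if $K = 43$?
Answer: $1015$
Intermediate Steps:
$35 \left(-14 + K\right) = 35 \left(-14 + 43\right) = 35 \cdot 29 = 1015$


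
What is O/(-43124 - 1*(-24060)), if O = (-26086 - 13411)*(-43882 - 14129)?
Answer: -2291260467/19064 ≈ -1.2019e+5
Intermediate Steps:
O = 2291260467 (O = -39497*(-58011) = 2291260467)
O/(-43124 - 1*(-24060)) = 2291260467/(-43124 - 1*(-24060)) = 2291260467/(-43124 + 24060) = 2291260467/(-19064) = 2291260467*(-1/19064) = -2291260467/19064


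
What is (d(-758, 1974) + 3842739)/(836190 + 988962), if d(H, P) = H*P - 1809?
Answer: 390773/304192 ≈ 1.2846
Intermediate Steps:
d(H, P) = -1809 + H*P
(d(-758, 1974) + 3842739)/(836190 + 988962) = ((-1809 - 758*1974) + 3842739)/(836190 + 988962) = ((-1809 - 1496292) + 3842739)/1825152 = (-1498101 + 3842739)*(1/1825152) = 2344638*(1/1825152) = 390773/304192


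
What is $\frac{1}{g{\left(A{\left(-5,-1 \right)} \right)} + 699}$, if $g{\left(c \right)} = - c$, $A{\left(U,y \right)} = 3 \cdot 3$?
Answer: $\frac{1}{690} \approx 0.0014493$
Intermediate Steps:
$A{\left(U,y \right)} = 9$
$\frac{1}{g{\left(A{\left(-5,-1 \right)} \right)} + 699} = \frac{1}{\left(-1\right) 9 + 699} = \frac{1}{-9 + 699} = \frac{1}{690}$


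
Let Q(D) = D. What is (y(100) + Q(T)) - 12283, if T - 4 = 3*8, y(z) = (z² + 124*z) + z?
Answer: 10245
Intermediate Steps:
y(z) = z² + 125*z
T = 28 (T = 4 + 3*8 = 4 + 24 = 28)
(y(100) + Q(T)) - 12283 = (100*(125 + 100) + 28) - 12283 = (100*225 + 28) - 12283 = (22500 + 28) - 12283 = 22528 - 12283 = 10245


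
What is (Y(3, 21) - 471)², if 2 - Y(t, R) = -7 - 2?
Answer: 211600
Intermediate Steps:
Y(t, R) = 11 (Y(t, R) = 2 - (-7 - 2) = 2 - 1*(-9) = 2 + 9 = 11)
(Y(3, 21) - 471)² = (11 - 471)² = (-460)² = 211600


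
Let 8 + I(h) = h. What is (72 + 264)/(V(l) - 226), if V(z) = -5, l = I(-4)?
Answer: -16/11 ≈ -1.4545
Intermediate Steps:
I(h) = -8 + h
l = -12 (l = -8 - 4 = -12)
(72 + 264)/(V(l) - 226) = (72 + 264)/(-5 - 226) = 336/(-231) = 336*(-1/231) = -16/11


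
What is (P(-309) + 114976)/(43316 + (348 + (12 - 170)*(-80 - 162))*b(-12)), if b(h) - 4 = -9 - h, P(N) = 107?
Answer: 38361/104468 ≈ 0.36720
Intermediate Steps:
b(h) = -5 - h (b(h) = 4 + (-9 - h) = -5 - h)
(P(-309) + 114976)/(43316 + (348 + (12 - 170)*(-80 - 162))*b(-12)) = (107 + 114976)/(43316 + (348 + (12 - 170)*(-80 - 162))*(-5 - 1*(-12))) = 115083/(43316 + (348 - 158*(-242))*(-5 + 12)) = 115083/(43316 + (348 + 38236)*7) = 115083/(43316 + 38584*7) = 115083/(43316 + 270088) = 115083/313404 = 115083*(1/313404) = 38361/104468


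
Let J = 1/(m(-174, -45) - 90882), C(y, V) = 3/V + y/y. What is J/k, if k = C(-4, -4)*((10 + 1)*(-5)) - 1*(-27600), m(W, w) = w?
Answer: -4/10033339815 ≈ -3.9867e-10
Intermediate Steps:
C(y, V) = 1 + 3/V (C(y, V) = 3/V + 1 = 1 + 3/V)
J = -1/90927 (J = 1/(-45 - 90882) = 1/(-90927) = -1/90927 ≈ -1.0998e-5)
k = 110345/4 (k = ((3 - 4)/(-4))*((10 + 1)*(-5)) - 1*(-27600) = (-¼*(-1))*(11*(-5)) + 27600 = (¼)*(-55) + 27600 = -55/4 + 27600 = 110345/4 ≈ 27586.)
J/k = -1/(90927*110345/4) = -1/90927*4/110345 = -4/10033339815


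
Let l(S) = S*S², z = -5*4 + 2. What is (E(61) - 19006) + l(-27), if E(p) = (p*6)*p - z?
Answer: -16345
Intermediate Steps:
z = -18 (z = -20 + 2 = -18)
E(p) = 18 + 6*p² (E(p) = (p*6)*p - 1*(-18) = (6*p)*p + 18 = 6*p² + 18 = 18 + 6*p²)
l(S) = S³
(E(61) - 19006) + l(-27) = ((18 + 6*61²) - 19006) + (-27)³ = ((18 + 6*3721) - 19006) - 19683 = ((18 + 22326) - 19006) - 19683 = (22344 - 19006) - 19683 = 3338 - 19683 = -16345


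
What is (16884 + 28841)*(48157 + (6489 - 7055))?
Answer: 2176098475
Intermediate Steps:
(16884 + 28841)*(48157 + (6489 - 7055)) = 45725*(48157 - 566) = 45725*47591 = 2176098475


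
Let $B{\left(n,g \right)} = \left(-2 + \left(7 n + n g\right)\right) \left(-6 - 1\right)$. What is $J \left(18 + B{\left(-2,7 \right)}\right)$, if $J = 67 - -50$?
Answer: $26676$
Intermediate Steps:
$J = 117$ ($J = 67 + 50 = 117$)
$B{\left(n,g \right)} = 14 - 49 n - 7 g n$ ($B{\left(n,g \right)} = \left(-2 + \left(7 n + g n\right)\right) \left(-7\right) = \left(-2 + 7 n + g n\right) \left(-7\right) = 14 - 49 n - 7 g n$)
$J \left(18 + B{\left(-2,7 \right)}\right) = 117 \left(18 - \left(-112 - 98\right)\right) = 117 \left(18 + \left(14 + 98 + 98\right)\right) = 117 \left(18 + 210\right) = 117 \cdot 228 = 26676$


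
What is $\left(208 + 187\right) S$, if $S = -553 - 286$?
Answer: $-331405$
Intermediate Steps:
$S = -839$
$\left(208 + 187\right) S = \left(208 + 187\right) \left(-839\right) = 395 \left(-839\right) = -331405$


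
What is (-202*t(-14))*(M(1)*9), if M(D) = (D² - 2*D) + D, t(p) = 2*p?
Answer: 0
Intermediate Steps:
M(D) = D² - D
(-202*t(-14))*(M(1)*9) = (-404*(-14))*((1*(-1 + 1))*9) = (-202*(-28))*((1*0)*9) = 5656*(0*9) = 5656*0 = 0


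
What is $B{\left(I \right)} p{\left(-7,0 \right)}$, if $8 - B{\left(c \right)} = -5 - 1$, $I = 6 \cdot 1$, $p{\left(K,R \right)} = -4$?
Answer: $-56$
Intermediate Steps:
$I = 6$
$B{\left(c \right)} = 14$ ($B{\left(c \right)} = 8 - \left(-5 - 1\right) = 8 - -6 = 8 + 6 = 14$)
$B{\left(I \right)} p{\left(-7,0 \right)} = 14 \left(-4\right) = -56$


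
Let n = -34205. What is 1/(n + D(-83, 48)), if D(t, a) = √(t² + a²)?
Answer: -34205/1169972832 - √9193/1169972832 ≈ -2.9318e-5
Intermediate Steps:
D(t, a) = √(a² + t²)
1/(n + D(-83, 48)) = 1/(-34205 + √(48² + (-83)²)) = 1/(-34205 + √(2304 + 6889)) = 1/(-34205 + √9193)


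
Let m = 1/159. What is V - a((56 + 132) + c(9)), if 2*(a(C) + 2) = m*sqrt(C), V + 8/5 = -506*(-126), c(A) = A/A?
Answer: 318782/5 - sqrt(21)/106 ≈ 63756.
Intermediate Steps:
c(A) = 1
V = 318772/5 (V = -8/5 - 506*(-126) = -8/5 + 63756 = 318772/5 ≈ 63754.)
m = 1/159 ≈ 0.0062893
a(C) = -2 + sqrt(C)/318 (a(C) = -2 + (sqrt(C)/159)/2 = -2 + sqrt(C)/318)
V - a((56 + 132) + c(9)) = 318772/5 - (-2 + sqrt((56 + 132) + 1)/318) = 318772/5 - (-2 + sqrt(188 + 1)/318) = 318772/5 - (-2 + sqrt(189)/318) = 318772/5 - (-2 + (3*sqrt(21))/318) = 318772/5 - (-2 + sqrt(21)/106) = 318772/5 + (2 - sqrt(21)/106) = 318782/5 - sqrt(21)/106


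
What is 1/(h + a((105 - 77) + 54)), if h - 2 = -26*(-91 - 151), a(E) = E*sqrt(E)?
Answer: 3147/19531534 - 41*sqrt(82)/19531534 ≈ 0.00014212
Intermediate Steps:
a(E) = E**(3/2)
h = 6294 (h = 2 - 26*(-91 - 151) = 2 - 26*(-242) = 2 + 6292 = 6294)
1/(h + a((105 - 77) + 54)) = 1/(6294 + ((105 - 77) + 54)**(3/2)) = 1/(6294 + (28 + 54)**(3/2)) = 1/(6294 + 82**(3/2)) = 1/(6294 + 82*sqrt(82))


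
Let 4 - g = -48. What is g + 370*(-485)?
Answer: -179398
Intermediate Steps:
g = 52 (g = 4 - 1*(-48) = 4 + 48 = 52)
g + 370*(-485) = 52 + 370*(-485) = 52 - 179450 = -179398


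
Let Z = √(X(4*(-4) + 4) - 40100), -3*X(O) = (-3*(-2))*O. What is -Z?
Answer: -2*I*√10019 ≈ -200.19*I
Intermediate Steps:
X(O) = -2*O (X(O) = -(-3*(-2))*O/3 = -2*O)
Z = 2*I*√10019 (Z = √(-2*(4*(-4) + 4) - 40100) = √(-2*(-16 + 4) - 40100) = √(-2*(-12) - 40100) = √(24 - 40100) = √(-40076) = 2*I*√10019 ≈ 200.19*I)
-Z = -2*I*√10019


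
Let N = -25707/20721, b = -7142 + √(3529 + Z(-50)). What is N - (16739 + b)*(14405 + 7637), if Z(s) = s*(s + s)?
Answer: -1461086578687/6907 - 22042*√8529 ≈ -2.1357e+8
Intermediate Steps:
Z(s) = 2*s² (Z(s) = s*(2*s) = 2*s²)
b = -7142 + √8529 (b = -7142 + √(3529 + 2*(-50)²) = -7142 + √(3529 + 2*2500) = -7142 + √(3529 + 5000) = -7142 + √8529 ≈ -7049.6)
N = -8569/6907 (N = -25707*1/20721 = -8569/6907 ≈ -1.2406)
N - (16739 + b)*(14405 + 7637) = -8569/6907 - (16739 + (-7142 + √8529))*(14405 + 7637) = -8569/6907 - (9597 + √8529)*22042 = -8569/6907 - (211537074 + 22042*√8529) = -8569/6907 + (-211537074 - 22042*√8529) = -1461086578687/6907 - 22042*√8529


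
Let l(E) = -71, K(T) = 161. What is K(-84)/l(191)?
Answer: -161/71 ≈ -2.2676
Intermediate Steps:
K(-84)/l(191) = 161/(-71) = 161*(-1/71) = -161/71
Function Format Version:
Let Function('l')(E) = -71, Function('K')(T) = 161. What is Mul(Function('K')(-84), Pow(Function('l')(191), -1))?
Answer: Rational(-161, 71) ≈ -2.2676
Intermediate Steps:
Mul(Function('K')(-84), Pow(Function('l')(191), -1)) = Mul(161, Pow(-71, -1)) = Mul(161, Rational(-1, 71)) = Rational(-161, 71)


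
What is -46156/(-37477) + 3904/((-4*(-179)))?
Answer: 4076316/609853 ≈ 6.6841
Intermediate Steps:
-46156/(-37477) + 3904/((-4*(-179))) = -46156*(-1/37477) + 3904/716 = 4196/3407 + 3904*(1/716) = 4196/3407 + 976/179 = 4076316/609853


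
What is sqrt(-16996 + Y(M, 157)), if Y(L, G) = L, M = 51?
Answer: I*sqrt(16945) ≈ 130.17*I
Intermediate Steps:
sqrt(-16996 + Y(M, 157)) = sqrt(-16996 + 51) = sqrt(-16945) = I*sqrt(16945)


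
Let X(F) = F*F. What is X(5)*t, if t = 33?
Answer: 825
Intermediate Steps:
X(F) = F²
X(5)*t = 5²*33 = 25*33 = 825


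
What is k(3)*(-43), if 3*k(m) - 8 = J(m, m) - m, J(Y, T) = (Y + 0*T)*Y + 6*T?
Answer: -1376/3 ≈ -458.67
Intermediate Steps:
J(Y, T) = Y² + 6*T (J(Y, T) = (Y + 0)*Y + 6*T = Y*Y + 6*T = Y² + 6*T)
k(m) = 8/3 + m²/3 + 5*m/3 (k(m) = 8/3 + ((m² + 6*m) - m)/3 = 8/3 + (m² + 5*m)/3 = 8/3 + (m²/3 + 5*m/3) = 8/3 + m²/3 + 5*m/3)
k(3)*(-43) = (8/3 + (⅓)*3² + (5/3)*3)*(-43) = (8/3 + (⅓)*9 + 5)*(-43) = (8/3 + 3 + 5)*(-43) = (32/3)*(-43) = -1376/3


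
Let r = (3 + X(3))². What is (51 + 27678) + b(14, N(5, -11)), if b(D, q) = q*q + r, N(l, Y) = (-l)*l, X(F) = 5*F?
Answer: 28678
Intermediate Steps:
N(l, Y) = -l²
r = 324 (r = (3 + 5*3)² = (3 + 15)² = 18² = 324)
b(D, q) = 324 + q² (b(D, q) = q*q + 324 = q² + 324 = 324 + q²)
(51 + 27678) + b(14, N(5, -11)) = (51 + 27678) + (324 + (-1*5²)²) = 27729 + (324 + (-1*25)²) = 27729 + (324 + (-25)²) = 27729 + (324 + 625) = 27729 + 949 = 28678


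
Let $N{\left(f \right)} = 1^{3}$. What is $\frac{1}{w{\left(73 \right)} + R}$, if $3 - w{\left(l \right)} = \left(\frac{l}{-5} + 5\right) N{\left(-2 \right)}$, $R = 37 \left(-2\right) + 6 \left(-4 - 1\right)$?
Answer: $- \frac{5}{457} \approx -0.010941$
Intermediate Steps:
$N{\left(f \right)} = 1$
$R = -104$ ($R = -74 + 6 \left(-5\right) = -74 - 30 = -104$)
$w{\left(l \right)} = -2 + \frac{l}{5}$ ($w{\left(l \right)} = 3 - \left(\frac{l}{-5} + 5\right) 1 = 3 - \left(l \left(- \frac{1}{5}\right) + 5\right) 1 = 3 - \left(- \frac{l}{5} + 5\right) 1 = 3 - \left(5 - \frac{l}{5}\right) 1 = 3 - \left(5 - \frac{l}{5}\right) = 3 + \left(-5 + \frac{l}{5}\right) = -2 + \frac{l}{5}$)
$\frac{1}{w{\left(73 \right)} + R} = \frac{1}{\left(-2 + \frac{1}{5} \cdot 73\right) - 104} = \frac{1}{\left(-2 + \frac{73}{5}\right) - 104} = \frac{1}{\frac{63}{5} - 104} = \frac{1}{- \frac{457}{5}} = - \frac{5}{457}$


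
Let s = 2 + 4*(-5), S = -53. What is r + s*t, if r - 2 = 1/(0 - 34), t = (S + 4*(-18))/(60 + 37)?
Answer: 82999/3298 ≈ 25.166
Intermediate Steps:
t = -125/97 (t = (-53 + 4*(-18))/(60 + 37) = (-53 - 72)/97 = -125*1/97 = -125/97 ≈ -1.2887)
s = -18 (s = 2 - 20 = -18)
r = 67/34 (r = 2 + 1/(0 - 34) = 2 + 1/(-34) = 2 - 1/34 = 67/34 ≈ 1.9706)
r + s*t = 67/34 - 18*(-125/97) = 67/34 + 2250/97 = 82999/3298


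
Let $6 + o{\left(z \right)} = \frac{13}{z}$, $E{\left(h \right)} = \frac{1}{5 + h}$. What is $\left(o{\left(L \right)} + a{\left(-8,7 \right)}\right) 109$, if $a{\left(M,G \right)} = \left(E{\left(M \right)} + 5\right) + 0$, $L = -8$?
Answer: $- \frac{7739}{24} \approx -322.46$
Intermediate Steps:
$a{\left(M,G \right)} = 5 + \frac{1}{5 + M}$ ($a{\left(M,G \right)} = \left(\frac{1}{5 + M} + 5\right) + 0 = \left(5 + \frac{1}{5 + M}\right) + 0 = 5 + \frac{1}{5 + M}$)
$o{\left(z \right)} = -6 + \frac{13}{z}$
$\left(o{\left(L \right)} + a{\left(-8,7 \right)}\right) 109 = \left(\left(-6 + \frac{13}{-8}\right) + \frac{26 + 5 \left(-8\right)}{5 - 8}\right) 109 = \left(\left(-6 + 13 \left(- \frac{1}{8}\right)\right) + \frac{26 - 40}{-3}\right) 109 = \left(\left(-6 - \frac{13}{8}\right) - - \frac{14}{3}\right) 109 = \left(- \frac{61}{8} + \frac{14}{3}\right) 109 = \left(- \frac{71}{24}\right) 109 = - \frac{7739}{24}$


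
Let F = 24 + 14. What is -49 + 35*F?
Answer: 1281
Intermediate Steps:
F = 38
-49 + 35*F = -49 + 35*38 = -49 + 1330 = 1281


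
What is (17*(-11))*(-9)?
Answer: 1683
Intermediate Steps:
(17*(-11))*(-9) = -187*(-9) = 1683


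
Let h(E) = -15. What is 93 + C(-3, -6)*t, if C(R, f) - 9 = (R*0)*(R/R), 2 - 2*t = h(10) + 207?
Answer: -762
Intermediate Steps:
t = -95 (t = 1 - (-15 + 207)/2 = 1 - 1/2*192 = 1 - 96 = -95)
C(R, f) = 9 (C(R, f) = 9 + (R*0)*(R/R) = 9 + 0*1 = 9 + 0 = 9)
93 + C(-3, -6)*t = 93 + 9*(-95) = 93 - 855 = -762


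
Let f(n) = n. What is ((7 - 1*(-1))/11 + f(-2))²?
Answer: 196/121 ≈ 1.6198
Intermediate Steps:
((7 - 1*(-1))/11 + f(-2))² = ((7 - 1*(-1))/11 - 2)² = ((7 + 1)*(1/11) - 2)² = (8*(1/11) - 2)² = (8/11 - 2)² = (-14/11)² = 196/121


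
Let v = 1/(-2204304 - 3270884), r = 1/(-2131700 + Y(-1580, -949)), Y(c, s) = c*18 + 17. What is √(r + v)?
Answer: I*√22575857604739996641/5913539764062 ≈ 0.00080348*I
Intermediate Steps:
Y(c, s) = 17 + 18*c (Y(c, s) = 18*c + 17 = 17 + 18*c)
r = -1/2160123 (r = 1/(-2131700 + (17 + 18*(-1580))) = 1/(-2131700 + (17 - 28440)) = 1/(-2131700 - 28423) = 1/(-2160123) = -1/2160123 ≈ -4.6294e-7)
v = -1/5475188 (v = 1/(-5475188) = -1/5475188 ≈ -1.8264e-7)
√(r + v) = √(-1/2160123 - 1/5475188) = √(-7635311/11827079528124) = I*√22575857604739996641/5913539764062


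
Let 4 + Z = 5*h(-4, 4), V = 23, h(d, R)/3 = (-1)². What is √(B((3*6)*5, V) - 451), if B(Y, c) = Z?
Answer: 2*I*√110 ≈ 20.976*I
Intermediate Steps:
h(d, R) = 3 (h(d, R) = 3*(-1)² = 3*1 = 3)
Z = 11 (Z = -4 + 5*3 = -4 + 15 = 11)
B(Y, c) = 11
√(B((3*6)*5, V) - 451) = √(11 - 451) = √(-440) = 2*I*√110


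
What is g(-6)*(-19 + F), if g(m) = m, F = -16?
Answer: 210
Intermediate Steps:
g(-6)*(-19 + F) = -6*(-19 - 16) = -6*(-35) = 210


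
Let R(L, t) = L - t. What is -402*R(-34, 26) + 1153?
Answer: 25273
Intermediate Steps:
-402*R(-34, 26) + 1153 = -402*(-34 - 1*26) + 1153 = -402*(-34 - 26) + 1153 = -402*(-60) + 1153 = 24120 + 1153 = 25273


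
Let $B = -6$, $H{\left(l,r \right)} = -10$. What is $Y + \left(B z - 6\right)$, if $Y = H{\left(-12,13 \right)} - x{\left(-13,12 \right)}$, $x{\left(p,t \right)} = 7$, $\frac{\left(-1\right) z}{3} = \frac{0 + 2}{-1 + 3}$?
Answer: $-5$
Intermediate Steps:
$z = -3$ ($z = - 3 \frac{0 + 2}{-1 + 3} = - 3 \cdot \frac{2}{2} = - 3 \cdot 2 \cdot \frac{1}{2} = \left(-3\right) 1 = -3$)
$Y = -17$ ($Y = -10 - 7 = -17$)
$Y + \left(B z - 6\right) = -17 - -12 = -17 + \left(18 - 6\right) = -17 + 12 = -5$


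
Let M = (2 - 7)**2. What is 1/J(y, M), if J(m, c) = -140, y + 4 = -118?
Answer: -1/140 ≈ -0.0071429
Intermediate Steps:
y = -122 (y = -4 - 118 = -122)
M = 25 (M = (-5)**2 = 25)
1/J(y, M) = 1/(-140) = -1/140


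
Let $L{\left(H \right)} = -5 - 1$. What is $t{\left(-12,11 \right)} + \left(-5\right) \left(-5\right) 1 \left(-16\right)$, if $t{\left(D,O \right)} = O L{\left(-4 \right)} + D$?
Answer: $-478$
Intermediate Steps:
$L{\left(H \right)} = -6$ ($L{\left(H \right)} = -5 - 1 = -6$)
$t{\left(D,O \right)} = D - 6 O$ ($t{\left(D,O \right)} = O \left(-6\right) + D = - 6 O + D = D - 6 O$)
$t{\left(-12,11 \right)} + \left(-5\right) \left(-5\right) 1 \left(-16\right) = \left(-12 - 66\right) + \left(-5\right) \left(-5\right) 1 \left(-16\right) = \left(-12 - 66\right) + 25 \cdot 1 \left(-16\right) = -78 + 25 \left(-16\right) = -78 - 400 = -478$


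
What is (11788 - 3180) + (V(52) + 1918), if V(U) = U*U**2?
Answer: 151134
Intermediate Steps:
V(U) = U**3
(11788 - 3180) + (V(52) + 1918) = (11788 - 3180) + (52**3 + 1918) = 8608 + (140608 + 1918) = 8608 + 142526 = 151134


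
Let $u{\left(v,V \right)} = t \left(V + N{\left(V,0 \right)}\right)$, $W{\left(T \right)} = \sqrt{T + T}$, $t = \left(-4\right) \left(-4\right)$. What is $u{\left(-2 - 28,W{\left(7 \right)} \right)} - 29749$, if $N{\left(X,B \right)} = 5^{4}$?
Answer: $-19749 + 16 \sqrt{14} \approx -19689.0$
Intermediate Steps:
$N{\left(X,B \right)} = 625$
$t = 16$
$W{\left(T \right)} = \sqrt{2} \sqrt{T}$ ($W{\left(T \right)} = \sqrt{2 T} = \sqrt{2} \sqrt{T}$)
$u{\left(v,V \right)} = 10000 + 16 V$ ($u{\left(v,V \right)} = 16 \left(V + 625\right) = 16 \left(625 + V\right) = 10000 + 16 V$)
$u{\left(-2 - 28,W{\left(7 \right)} \right)} - 29749 = \left(10000 + 16 \sqrt{2} \sqrt{7}\right) - 29749 = \left(10000 + 16 \sqrt{14}\right) - 29749 = -19749 + 16 \sqrt{14}$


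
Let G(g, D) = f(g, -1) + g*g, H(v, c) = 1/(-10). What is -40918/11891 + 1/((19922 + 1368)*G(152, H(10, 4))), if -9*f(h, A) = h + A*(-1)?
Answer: -20112106595249/5844690836930 ≈ -3.4411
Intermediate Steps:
H(v, c) = -⅒
f(h, A) = -h/9 + A/9 (f(h, A) = -(h + A*(-1))/9 = -(h - A)/9 = -h/9 + A/9)
G(g, D) = -⅑ + g² - g/9 (G(g, D) = (-g/9 + (⅑)*(-1)) + g*g = (-g/9 - ⅑) + g² = (-⅑ - g/9) + g² = -⅑ + g² - g/9)
-40918/11891 + 1/((19922 + 1368)*G(152, H(10, 4))) = -40918/11891 + 1/((19922 + 1368)*(-⅑ + 152² - ⅑*152)) = -40918*1/11891 + 1/(21290*(-⅑ + 23104 - 152/9)) = -40918/11891 + (1/21290)/23087 = -40918/11891 + (1/21290)*(1/23087) = -40918/11891 + 1/491522230 = -20112106595249/5844690836930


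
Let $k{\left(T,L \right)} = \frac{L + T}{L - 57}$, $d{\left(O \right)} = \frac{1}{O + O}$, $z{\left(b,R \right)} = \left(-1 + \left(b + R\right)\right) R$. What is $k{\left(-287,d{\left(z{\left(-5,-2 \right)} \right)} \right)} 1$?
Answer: $\frac{9183}{1823} \approx 5.0373$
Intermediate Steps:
$z{\left(b,R \right)} = R \left(-1 + R + b\right)$ ($z{\left(b,R \right)} = \left(-1 + \left(R + b\right)\right) R = \left(-1 + R + b\right) R = R \left(-1 + R + b\right)$)
$d{\left(O \right)} = \frac{1}{2 O}$
$k{\left(T,L \right)} = \frac{L + T}{-57 + L}$
$k{\left(-287,d{\left(z{\left(-5,-2 \right)} \right)} \right)} 1 = \frac{\frac{1}{2 \left(- 2 \left(-1 - 2 - 5\right)\right)} - 287}{-57 + \frac{1}{2 \left(- 2 \left(-1 - 2 - 5\right)\right)}} 1 = \frac{\frac{1}{2 \left(\left(-2\right) \left(-8\right)\right)} - 287}{-57 + \frac{1}{2 \left(\left(-2\right) \left(-8\right)\right)}} 1 = \frac{\frac{1}{2 \cdot 16} - 287}{-57 + \frac{1}{2 \cdot 16}} \cdot 1 = \frac{\frac{1}{2} \cdot \frac{1}{16} - 287}{-57 + \frac{1}{2} \cdot \frac{1}{16}} \cdot 1 = \frac{\frac{1}{32} - 287}{-57 + \frac{1}{32}} \cdot 1 = \frac{1}{- \frac{1823}{32}} \left(- \frac{9183}{32}\right) 1 = \left(- \frac{32}{1823}\right) \left(- \frac{9183}{32}\right) 1 = \frac{9183}{1823} \cdot 1 = \frac{9183}{1823}$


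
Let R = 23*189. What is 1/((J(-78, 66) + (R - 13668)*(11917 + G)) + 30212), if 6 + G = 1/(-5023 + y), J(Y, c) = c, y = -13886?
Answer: -6303/699583537252 ≈ -9.0096e-9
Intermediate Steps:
G = -113455/18909 (G = -6 + 1/(-5023 - 13886) = -6 + 1/(-18909) = -6 - 1/18909 = -113455/18909 ≈ -6.0001)
R = 4347
1/((J(-78, 66) + (R - 13668)*(11917 + G)) + 30212) = 1/((66 + (4347 - 13668)*(11917 - 113455/18909)) + 30212) = 1/((66 - 9321*225225098/18909) + 30212) = 1/((66 - 699774379486/6303) + 30212) = 1/(-699773963488/6303 + 30212) = 1/(-699583537252/6303) = -6303/699583537252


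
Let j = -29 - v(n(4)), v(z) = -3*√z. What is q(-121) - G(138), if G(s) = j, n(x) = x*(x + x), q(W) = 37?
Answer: 66 - 12*√2 ≈ 49.029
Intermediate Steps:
n(x) = 2*x² (n(x) = x*(2*x) = 2*x²)
j = -29 + 12*√2 (j = -29 - (-3)*√(2*4²) = -29 - (-3)*√(2*16) = -29 - (-3)*√32 = -29 - (-3)*4*√2 = -29 - (-12)*√2 = -29 + 12*√2 ≈ -12.029)
G(s) = -29 + 12*√2
q(-121) - G(138) = 37 - (-29 + 12*√2) = 37 + (29 - 12*√2) = 66 - 12*√2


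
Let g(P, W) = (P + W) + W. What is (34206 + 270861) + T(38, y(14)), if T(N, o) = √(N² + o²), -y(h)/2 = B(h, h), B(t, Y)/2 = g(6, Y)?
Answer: 305067 + 2*√4985 ≈ 3.0521e+5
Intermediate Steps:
g(P, W) = P + 2*W
B(t, Y) = 12 + 4*Y (B(t, Y) = 2*(6 + 2*Y) = 12 + 4*Y)
y(h) = -24 - 8*h (y(h) = -2*(12 + 4*h) = -24 - 8*h)
(34206 + 270861) + T(38, y(14)) = (34206 + 270861) + √(38² + (-24 - 8*14)²) = 305067 + √(1444 + (-24 - 112)²) = 305067 + √(1444 + (-136)²) = 305067 + √(1444 + 18496) = 305067 + √19940 = 305067 + 2*√4985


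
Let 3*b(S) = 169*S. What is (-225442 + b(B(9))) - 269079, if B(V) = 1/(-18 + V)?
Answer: -13352236/27 ≈ -4.9453e+5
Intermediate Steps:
b(S) = 169*S/3 (b(S) = (169*S)/3 = 169*S/3)
(-225442 + b(B(9))) - 269079 = (-225442 + 169/(3*(-18 + 9))) - 269079 = (-225442 + (169/3)/(-9)) - 269079 = (-225442 + (169/3)*(-⅑)) - 269079 = (-225442 - 169/27) - 269079 = -6087103/27 - 269079 = -13352236/27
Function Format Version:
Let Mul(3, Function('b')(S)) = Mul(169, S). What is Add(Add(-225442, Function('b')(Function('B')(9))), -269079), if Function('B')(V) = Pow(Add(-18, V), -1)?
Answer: Rational(-13352236, 27) ≈ -4.9453e+5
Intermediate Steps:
Function('b')(S) = Mul(Rational(169, 3), S) (Function('b')(S) = Mul(Rational(1, 3), Mul(169, S)) = Mul(Rational(169, 3), S))
Add(Add(-225442, Function('b')(Function('B')(9))), -269079) = Add(Add(-225442, Mul(Rational(169, 3), Pow(Add(-18, 9), -1))), -269079) = Add(Add(-225442, Mul(Rational(169, 3), Pow(-9, -1))), -269079) = Add(Add(-225442, Mul(Rational(169, 3), Rational(-1, 9))), -269079) = Add(Add(-225442, Rational(-169, 27)), -269079) = Add(Rational(-6087103, 27), -269079) = Rational(-13352236, 27)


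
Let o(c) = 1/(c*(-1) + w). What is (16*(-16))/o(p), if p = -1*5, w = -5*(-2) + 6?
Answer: -5376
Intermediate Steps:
w = 16 (w = 10 + 6 = 16)
p = -5
o(c) = 1/(16 - c) (o(c) = 1/(c*(-1) + 16) = 1/(-c + 16) = 1/(16 - c))
(16*(-16))/o(p) = (16*(-16))/((-1/(-16 - 5))) = -256/((-1/(-21))) = -256/((-1*(-1/21))) = -256/1/21 = -256*21 = -5376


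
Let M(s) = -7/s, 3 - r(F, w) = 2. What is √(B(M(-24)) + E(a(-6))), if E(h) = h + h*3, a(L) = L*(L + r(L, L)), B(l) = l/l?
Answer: 11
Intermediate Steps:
r(F, w) = 1 (r(F, w) = 3 - 1*2 = 3 - 2 = 1)
B(l) = 1
a(L) = L*(1 + L) (a(L) = L*(L + 1) = L*(1 + L))
E(h) = 4*h (E(h) = h + 3*h = 4*h)
√(B(M(-24)) + E(a(-6))) = √(1 + 4*(-6*(1 - 6))) = √(1 + 4*(-6*(-5))) = √(1 + 4*30) = √(1 + 120) = √121 = 11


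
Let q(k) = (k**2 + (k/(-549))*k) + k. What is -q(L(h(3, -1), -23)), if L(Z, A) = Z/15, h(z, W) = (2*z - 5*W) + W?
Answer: -5486/4941 ≈ -1.1103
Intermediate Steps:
h(z, W) = -4*W + 2*z (h(z, W) = (-5*W + 2*z) + W = -4*W + 2*z)
L(Z, A) = Z/15 (L(Z, A) = Z*(1/15) = Z/15)
q(k) = k + 548*k**2/549 (q(k) = (k**2 + (k*(-1/549))*k) + k = (k**2 + (-k/549)*k) + k = (k**2 - k**2/549) + k = 548*k**2/549 + k = k + 548*k**2/549)
-q(L(h(3, -1), -23)) = -(-4*(-1) + 2*3)/15*(549 + 548*((-4*(-1) + 2*3)/15))/549 = -(4 + 6)/15*(549 + 548*((4 + 6)/15))/549 = -(1/15)*10*(549 + 548*((1/15)*10))/549 = -2*(549 + 548*(2/3))/(549*3) = -2*(549 + 1096/3)/(549*3) = -2*2743/(549*3*3) = -1*5486/4941 = -5486/4941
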